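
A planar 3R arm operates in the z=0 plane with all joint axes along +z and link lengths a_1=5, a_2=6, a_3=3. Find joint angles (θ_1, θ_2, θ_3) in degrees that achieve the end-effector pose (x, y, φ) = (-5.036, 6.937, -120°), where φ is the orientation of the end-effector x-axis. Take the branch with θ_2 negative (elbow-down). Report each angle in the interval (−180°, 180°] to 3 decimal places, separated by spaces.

wrist centre = target − a_3·(cos φ, sin φ) = (-3.5360, 9.5351)
cos θ_2 = (103.4210−5²−6²)/(2·5·6) = 0.7070; θ_2 = -45.0073° (elbow-down)
β = atan2(9.5351,-3.5360) = 110.3469°; ψ = atan2(-4.2432,9.2421) = -24.6606°
θ_1 = β − ψ = 135.0074°
θ_3 = φ − θ_1 − θ_2 = 149.9999° (wrapped to (-180°,180°])

135.007 -45.007 150.000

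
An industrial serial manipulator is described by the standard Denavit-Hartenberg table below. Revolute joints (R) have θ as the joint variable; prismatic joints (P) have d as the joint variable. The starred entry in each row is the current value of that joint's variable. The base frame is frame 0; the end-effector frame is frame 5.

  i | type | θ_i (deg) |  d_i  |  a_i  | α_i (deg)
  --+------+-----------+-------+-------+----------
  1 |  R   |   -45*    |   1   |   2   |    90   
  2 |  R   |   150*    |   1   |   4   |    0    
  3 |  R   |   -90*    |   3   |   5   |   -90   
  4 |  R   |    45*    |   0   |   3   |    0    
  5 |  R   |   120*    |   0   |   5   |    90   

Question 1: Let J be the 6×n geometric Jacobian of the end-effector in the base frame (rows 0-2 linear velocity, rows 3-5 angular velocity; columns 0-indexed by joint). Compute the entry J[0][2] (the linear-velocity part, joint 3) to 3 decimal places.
-1.403

axis z_2 = (-0.7071,-0.7071,0.0000); lever o_n−o_2 = (1.1040,-0.5165,1.9847)
cross product → J_v[:, 2] = (-1.4034,1.4034,1.1458)
J_ω[:, 2] = z_2
entry J[0][2] = -1.4034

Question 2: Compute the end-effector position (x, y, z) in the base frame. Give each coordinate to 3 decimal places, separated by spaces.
after link 1: o_1 = (1.4142, -1.4142, 1.0000)
after link 2: o_2 = (-1.7424, 0.3282, 3.0000)
after link 3: o_3 = (-2.0959, -3.5609, 7.3301)
after link 4: o_4 = (0.1541, -2.8109, 9.1672)
after link 5: o_5 = (-0.6384, -0.1883, 4.9847)

-0.638 -0.188 4.985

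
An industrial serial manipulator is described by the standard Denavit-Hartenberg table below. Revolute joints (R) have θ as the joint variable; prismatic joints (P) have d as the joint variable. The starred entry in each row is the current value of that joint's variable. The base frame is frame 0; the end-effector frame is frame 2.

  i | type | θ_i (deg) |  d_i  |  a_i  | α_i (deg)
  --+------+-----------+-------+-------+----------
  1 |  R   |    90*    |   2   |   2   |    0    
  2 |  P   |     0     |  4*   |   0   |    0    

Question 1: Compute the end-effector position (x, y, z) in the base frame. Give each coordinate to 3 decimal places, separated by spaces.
after link 1: o_1 = (0.0000, 2.0000, 2.0000)
after link 2: o_2 = (0.0000, 2.0000, 6.0000)

0.000 2.000 6.000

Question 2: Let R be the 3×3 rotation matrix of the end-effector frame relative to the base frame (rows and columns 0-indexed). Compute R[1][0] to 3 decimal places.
1.000

End-effector x-axis (col 0 of R) = (0.0000,1.0000,0.0000)
R[1][0] = 1.0000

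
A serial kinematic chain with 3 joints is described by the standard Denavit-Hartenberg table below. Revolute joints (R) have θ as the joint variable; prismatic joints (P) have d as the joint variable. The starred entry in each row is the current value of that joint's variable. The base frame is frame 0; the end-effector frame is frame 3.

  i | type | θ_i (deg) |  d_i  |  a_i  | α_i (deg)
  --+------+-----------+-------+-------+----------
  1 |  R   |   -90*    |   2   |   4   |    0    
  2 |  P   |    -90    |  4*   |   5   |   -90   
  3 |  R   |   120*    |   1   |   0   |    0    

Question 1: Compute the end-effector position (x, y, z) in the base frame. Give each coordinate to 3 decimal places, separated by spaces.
after link 1: o_1 = (0.0000, -4.0000, 2.0000)
after link 2: o_2 = (-5.0000, -4.0000, 6.0000)
after link 3: o_3 = (-5.0000, -5.0000, 6.0000)

-5.000 -5.000 6.000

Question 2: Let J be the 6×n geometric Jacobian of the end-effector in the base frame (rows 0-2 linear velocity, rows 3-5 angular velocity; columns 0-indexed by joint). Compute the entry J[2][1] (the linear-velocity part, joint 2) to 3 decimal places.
prismatic axis z_1 = (0.0000,0.0000,1.0000)
J_v[:, 1] = z_1; J_ω[:, 1] = (0,0,0)
entry J[2][1] = 1.0000

1.000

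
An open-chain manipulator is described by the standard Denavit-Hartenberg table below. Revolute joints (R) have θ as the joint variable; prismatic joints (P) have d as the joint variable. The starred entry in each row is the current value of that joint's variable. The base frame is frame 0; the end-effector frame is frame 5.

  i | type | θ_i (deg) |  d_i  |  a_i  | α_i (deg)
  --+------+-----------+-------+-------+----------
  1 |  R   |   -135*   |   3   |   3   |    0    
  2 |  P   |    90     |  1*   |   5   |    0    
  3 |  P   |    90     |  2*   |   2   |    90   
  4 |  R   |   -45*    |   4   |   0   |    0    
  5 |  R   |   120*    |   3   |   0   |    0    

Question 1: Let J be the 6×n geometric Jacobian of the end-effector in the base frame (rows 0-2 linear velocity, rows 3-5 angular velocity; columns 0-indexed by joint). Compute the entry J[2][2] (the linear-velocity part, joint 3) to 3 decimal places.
1.000

prismatic axis z_2 = (0.0000,0.0000,1.0000)
J_v[:, 2] = z_2; J_ω[:, 2] = (0,0,0)
entry J[2][2] = 1.0000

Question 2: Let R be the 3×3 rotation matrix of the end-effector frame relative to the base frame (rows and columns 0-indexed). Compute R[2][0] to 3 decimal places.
0.966

End-effector x-axis (col 0 of R) = (0.1830,0.1830,0.9659)
R[2][0] = 0.9659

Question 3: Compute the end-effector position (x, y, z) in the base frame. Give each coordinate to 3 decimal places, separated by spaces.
7.778 -9.192 6.000

after link 1: o_1 = (-2.1213, -2.1213, 3.0000)
after link 2: o_2 = (1.4142, -5.6569, 4.0000)
after link 3: o_3 = (2.8284, -4.2426, 6.0000)
after link 4: o_4 = (5.6569, -7.0711, 6.0000)
after link 5: o_5 = (7.7782, -9.1924, 6.0000)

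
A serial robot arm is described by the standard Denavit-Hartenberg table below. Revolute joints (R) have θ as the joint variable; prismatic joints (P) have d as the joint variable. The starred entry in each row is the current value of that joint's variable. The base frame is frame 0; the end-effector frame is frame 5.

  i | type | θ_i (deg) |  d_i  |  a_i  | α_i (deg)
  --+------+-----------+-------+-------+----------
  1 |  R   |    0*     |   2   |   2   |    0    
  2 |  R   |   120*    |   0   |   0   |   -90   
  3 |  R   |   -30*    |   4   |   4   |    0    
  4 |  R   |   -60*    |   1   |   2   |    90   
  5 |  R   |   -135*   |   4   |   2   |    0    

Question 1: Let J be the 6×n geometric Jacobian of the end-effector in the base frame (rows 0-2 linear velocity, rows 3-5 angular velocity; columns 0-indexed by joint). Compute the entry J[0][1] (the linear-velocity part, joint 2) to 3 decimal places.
2.257

axis z_1 = (0.0000,0.0000,1.0000); lever o_n−o_1 = (-2.8374,-2.2570,2.5858)
cross product → J_v[:, 1] = (2.2570,-2.8374,0.0000)
J_ω[:, 1] = z_1
entry J[0][1] = 2.2570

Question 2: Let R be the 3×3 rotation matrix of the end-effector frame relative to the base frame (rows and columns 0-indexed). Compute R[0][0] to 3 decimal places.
0.612

End-effector x-axis (col 0 of R) = (0.6124,0.3536,-0.7071)
R[0][0] = 0.6124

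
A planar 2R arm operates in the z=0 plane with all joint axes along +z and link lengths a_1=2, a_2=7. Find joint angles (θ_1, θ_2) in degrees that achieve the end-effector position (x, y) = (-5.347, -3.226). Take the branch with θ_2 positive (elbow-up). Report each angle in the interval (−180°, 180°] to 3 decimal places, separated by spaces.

107.200 120.006

cos θ_2 = (38.9975−2²−7²)/(2·2·7) = -0.5001; θ_2 = 120.0059° (elbow-up)
β = atan2(-3.2260,-5.3470) = -148.8962°; ψ = atan2(6.0618,-1.5006) = 103.9043°
θ_1 = β − ψ = -252.8005°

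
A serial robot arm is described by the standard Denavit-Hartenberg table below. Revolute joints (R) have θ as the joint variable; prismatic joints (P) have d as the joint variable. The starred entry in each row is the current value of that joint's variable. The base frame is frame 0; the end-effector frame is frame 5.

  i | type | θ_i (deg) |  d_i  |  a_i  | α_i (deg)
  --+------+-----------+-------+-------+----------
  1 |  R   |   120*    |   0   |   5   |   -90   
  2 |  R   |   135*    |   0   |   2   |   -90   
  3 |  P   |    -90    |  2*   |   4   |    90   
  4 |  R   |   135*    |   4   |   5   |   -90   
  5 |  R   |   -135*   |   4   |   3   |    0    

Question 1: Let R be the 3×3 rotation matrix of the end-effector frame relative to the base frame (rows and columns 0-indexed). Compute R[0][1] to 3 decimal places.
End-effector y-axis (col 1 of R) = (0.3598,0.3768,0.8536)
R[0][1] = 0.3598

0.360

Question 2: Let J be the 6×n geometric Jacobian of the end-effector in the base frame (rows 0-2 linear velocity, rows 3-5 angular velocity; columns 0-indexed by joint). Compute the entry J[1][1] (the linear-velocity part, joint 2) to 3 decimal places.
3.263

axis z_1 = (-0.8660,-0.5000,0.0000); lever o_n−o_1 = (-0.2821,2.2166,3.7678)
cross product → J_v[:, 1] = (-1.8839,3.2630,-2.0607)
J_ω[:, 1] = z_1
entry J[1][1] = 3.2630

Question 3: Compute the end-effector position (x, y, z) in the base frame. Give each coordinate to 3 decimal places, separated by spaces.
after link 1: o_1 = (-2.5000, 4.3301, 0.0000)
after link 2: o_2 = (-1.7929, 3.1054, -1.4142)
after link 3: o_3 = (-4.5499, -0.1194, -0.0000)
after link 4: o_4 = (-1.6522, 1.9328, 5.3284)
after link 5: o_5 = (-2.7821, 6.5467, 3.7678)

-2.782 6.547 3.768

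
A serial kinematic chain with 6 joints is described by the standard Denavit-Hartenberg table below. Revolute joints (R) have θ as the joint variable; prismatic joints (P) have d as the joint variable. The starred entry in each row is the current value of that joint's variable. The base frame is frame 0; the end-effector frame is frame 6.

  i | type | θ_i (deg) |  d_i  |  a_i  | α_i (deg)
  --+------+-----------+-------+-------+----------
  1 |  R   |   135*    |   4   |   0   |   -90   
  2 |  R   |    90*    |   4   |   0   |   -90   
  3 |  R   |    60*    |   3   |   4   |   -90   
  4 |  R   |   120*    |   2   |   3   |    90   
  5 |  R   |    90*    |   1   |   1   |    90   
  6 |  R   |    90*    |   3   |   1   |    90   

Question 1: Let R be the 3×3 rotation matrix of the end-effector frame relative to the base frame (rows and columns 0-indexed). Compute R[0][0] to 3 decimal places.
0.177

End-effector x-axis (col 0 of R) = (0.1768,0.8839,-0.4330)
R[0][0] = 0.1768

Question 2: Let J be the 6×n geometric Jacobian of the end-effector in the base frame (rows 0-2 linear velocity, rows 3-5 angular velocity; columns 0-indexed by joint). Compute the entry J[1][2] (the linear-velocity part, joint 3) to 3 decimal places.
axis z_2 = (0.7071,-0.7071,-0.0000); lever o_n−o_2 = (0.4737,4.9937,1.2321)
cross product → J_v[:, 2] = (-0.8712,-0.8712,3.8660)
J_ω[:, 2] = z_2
entry J[1][2] = -0.8712

-0.871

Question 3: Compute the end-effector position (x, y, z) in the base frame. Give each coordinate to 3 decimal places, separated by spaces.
-2.355 2.165 5.232

after link 1: o_1 = (0.0000, 0.0000, 4.0000)
after link 2: o_2 = (-2.8284, -2.8284, 4.0000)
after link 3: o_3 = (1.7424, -2.5003, 2.0000)
after link 4: o_4 = (-0.3062, -0.8746, 4.4821)
after link 5: o_5 = (0.2241, 0.3628, 4.9151)
after link 6: o_6 = (-2.3548, 2.1653, 5.2321)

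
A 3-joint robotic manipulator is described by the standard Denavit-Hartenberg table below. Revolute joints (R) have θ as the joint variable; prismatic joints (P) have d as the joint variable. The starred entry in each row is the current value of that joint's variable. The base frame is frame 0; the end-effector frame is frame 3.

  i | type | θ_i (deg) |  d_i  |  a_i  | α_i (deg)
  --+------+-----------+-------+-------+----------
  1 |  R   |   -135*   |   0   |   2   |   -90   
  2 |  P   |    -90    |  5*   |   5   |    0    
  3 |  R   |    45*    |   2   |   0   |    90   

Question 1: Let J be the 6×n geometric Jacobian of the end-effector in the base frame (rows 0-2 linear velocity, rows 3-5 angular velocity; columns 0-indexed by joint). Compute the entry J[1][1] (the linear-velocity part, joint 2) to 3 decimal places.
-0.707

prismatic axis z_1 = (0.7071,-0.7071,0.0000)
J_v[:, 1] = z_1; J_ω[:, 1] = (0,0,0)
entry J[1][1] = -0.7071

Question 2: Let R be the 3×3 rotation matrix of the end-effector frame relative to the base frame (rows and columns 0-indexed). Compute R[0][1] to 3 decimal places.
End-effector y-axis (col 1 of R) = (0.7071,-0.7071,0.0000)
R[0][1] = 0.7071

0.707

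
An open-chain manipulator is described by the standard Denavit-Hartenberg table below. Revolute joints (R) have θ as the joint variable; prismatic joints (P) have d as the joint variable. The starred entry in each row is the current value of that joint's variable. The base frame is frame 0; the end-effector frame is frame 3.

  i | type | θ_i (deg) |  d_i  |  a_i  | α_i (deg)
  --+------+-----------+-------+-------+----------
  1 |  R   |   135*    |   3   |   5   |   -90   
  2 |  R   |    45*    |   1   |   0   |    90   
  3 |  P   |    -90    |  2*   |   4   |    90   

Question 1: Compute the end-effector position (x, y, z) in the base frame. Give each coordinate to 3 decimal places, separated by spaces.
-2.414 6.657 4.414

after link 1: o_1 = (-3.5355, 3.5355, 3.0000)
after link 2: o_2 = (-4.2426, 2.8284, 3.0000)
after link 3: o_3 = (-2.4142, 6.6569, 4.4142)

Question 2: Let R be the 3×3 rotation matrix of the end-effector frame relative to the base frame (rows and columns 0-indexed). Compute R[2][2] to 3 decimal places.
0.707

End-effector z-axis (col 2 of R) = (0.5000,-0.5000,0.7071)
R[2][2] = 0.7071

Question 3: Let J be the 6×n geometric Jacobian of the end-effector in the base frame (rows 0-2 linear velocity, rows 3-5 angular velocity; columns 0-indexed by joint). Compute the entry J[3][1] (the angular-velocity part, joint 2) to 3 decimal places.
-0.707

axis z_1 = (-0.7071,-0.7071,0.0000); lever o_n−o_1 = (1.1213,3.1213,1.4142)
cross product → J_v[:, 1] = (-1.0000,1.0000,-1.4142)
J_ω[:, 1] = z_1
entry J[3][1] = -0.7071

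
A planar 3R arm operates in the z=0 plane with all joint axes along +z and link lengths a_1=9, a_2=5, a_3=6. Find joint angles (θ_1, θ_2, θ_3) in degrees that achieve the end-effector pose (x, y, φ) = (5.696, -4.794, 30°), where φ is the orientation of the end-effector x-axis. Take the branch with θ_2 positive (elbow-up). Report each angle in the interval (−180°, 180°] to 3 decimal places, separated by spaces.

wrist centre = target − a_3·(cos φ, sin φ) = (0.4998, -7.7940)
cos θ_2 = (60.9963−9²−5²)/(2·9·5) = -0.5000; θ_2 = 120.0027° (elbow-up)
β = atan2(-7.7940,0.4998) = -86.3305°; ψ = atan2(4.3300,6.4998) = 33.6706°
θ_1 = β − ψ = -120.0011°
θ_3 = φ − θ_1 − θ_2 = 29.9984° (wrapped to (-180°,180°])

-120.001 120.003 29.998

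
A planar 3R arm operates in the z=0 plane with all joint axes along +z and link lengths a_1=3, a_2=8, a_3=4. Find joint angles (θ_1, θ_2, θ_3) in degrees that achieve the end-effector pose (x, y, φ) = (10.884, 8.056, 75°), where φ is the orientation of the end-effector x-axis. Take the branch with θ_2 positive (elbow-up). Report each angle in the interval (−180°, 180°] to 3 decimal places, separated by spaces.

1.120 29.992 43.888

wrist centre = target − a_3·(cos φ, sin φ) = (9.8487, 4.1923)
cos θ_2 = (114.5727−3²−8²)/(2·3·8) = 0.8661; θ_2 = 29.9917° (elbow-up)
β = atan2(4.1923,9.8487) = 23.0580°; ψ = atan2(3.9990,9.9288) = 21.9380°
θ_1 = β − ψ = 1.1200°
θ_3 = φ − θ_1 − θ_2 = 43.8884° (wrapped to (-180°,180°])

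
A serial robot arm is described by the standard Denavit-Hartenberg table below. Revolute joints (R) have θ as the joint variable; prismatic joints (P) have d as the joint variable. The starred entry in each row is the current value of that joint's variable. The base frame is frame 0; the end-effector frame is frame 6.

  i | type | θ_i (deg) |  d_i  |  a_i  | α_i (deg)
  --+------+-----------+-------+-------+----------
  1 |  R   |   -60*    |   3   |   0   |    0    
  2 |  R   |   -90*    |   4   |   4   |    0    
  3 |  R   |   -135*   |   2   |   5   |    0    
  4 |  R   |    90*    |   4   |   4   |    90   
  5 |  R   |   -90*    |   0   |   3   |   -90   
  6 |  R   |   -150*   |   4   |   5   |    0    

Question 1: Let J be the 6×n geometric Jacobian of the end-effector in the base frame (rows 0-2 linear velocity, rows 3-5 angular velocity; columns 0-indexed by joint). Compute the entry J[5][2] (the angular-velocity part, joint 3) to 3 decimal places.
axis z_2 = (0.0000,0.0000,1.0000); lever o_n−o_2 = (-5.7863,9.3150,7.3301)
cross product → J_v[:, 2] = (-9.3150,-5.7863,0.0000)
J_ω[:, 2] = z_2
entry J[5][2] = 1.0000

1.000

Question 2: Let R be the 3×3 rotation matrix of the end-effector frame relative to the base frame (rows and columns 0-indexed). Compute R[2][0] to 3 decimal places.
End-effector x-axis (col 0 of R) = (0.1294,0.4830,0.8660)
R[2][0] = 0.8660

0.866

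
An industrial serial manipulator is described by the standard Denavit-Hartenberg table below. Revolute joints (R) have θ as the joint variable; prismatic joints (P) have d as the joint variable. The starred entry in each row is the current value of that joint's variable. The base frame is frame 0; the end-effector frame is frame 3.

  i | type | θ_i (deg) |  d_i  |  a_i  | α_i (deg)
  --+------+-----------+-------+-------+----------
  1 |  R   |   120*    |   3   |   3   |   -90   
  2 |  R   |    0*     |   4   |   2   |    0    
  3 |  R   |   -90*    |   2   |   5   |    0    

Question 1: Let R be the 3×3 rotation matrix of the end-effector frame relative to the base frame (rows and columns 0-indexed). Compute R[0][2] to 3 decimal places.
End-effector z-axis (col 2 of R) = (-0.8660,-0.5000,0.0000)
R[0][2] = -0.8660

-0.866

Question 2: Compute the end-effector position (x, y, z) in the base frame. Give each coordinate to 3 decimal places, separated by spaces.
-7.696 1.330 8.000

after link 1: o_1 = (-1.5000, 2.5981, 3.0000)
after link 2: o_2 = (-5.9641, 2.3301, 3.0000)
after link 3: o_3 = (-7.6962, 1.3301, 8.0000)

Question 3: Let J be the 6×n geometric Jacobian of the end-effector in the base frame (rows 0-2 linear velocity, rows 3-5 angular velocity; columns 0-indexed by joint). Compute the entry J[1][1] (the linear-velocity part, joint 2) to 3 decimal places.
4.330

axis z_1 = (-0.8660,-0.5000,0.0000); lever o_n−o_1 = (-6.1962,-1.2679,5.0000)
cross product → J_v[:, 1] = (-2.5000,4.3301,-2.0000)
J_ω[:, 1] = z_1
entry J[1][1] = 4.3301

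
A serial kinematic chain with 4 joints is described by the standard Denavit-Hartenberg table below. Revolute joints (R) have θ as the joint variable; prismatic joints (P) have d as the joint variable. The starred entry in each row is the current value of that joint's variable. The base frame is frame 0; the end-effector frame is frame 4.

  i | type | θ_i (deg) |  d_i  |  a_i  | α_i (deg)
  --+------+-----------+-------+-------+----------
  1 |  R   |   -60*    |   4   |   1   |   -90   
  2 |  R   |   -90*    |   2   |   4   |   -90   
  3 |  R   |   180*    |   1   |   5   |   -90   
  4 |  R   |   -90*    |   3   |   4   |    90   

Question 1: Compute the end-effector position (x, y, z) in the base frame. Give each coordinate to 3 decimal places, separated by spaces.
7.330 -2.696 3.000

after link 1: o_1 = (0.5000, -0.8660, 4.0000)
after link 2: o_2 = (2.2321, 0.1340, 8.0000)
after link 3: o_3 = (2.7321, -0.7321, 3.0000)
after link 4: o_4 = (7.3301, -2.6962, 3.0000)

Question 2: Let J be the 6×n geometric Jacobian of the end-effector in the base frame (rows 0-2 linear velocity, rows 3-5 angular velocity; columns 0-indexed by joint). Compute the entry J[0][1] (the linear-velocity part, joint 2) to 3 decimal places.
-0.500

axis z_1 = (0.8660,0.5000,0.0000); lever o_n−o_1 = (6.8301,-1.8301,-1.0000)
cross product → J_v[:, 1] = (-0.5000,0.8660,-5.0000)
J_ω[:, 1] = z_1
entry J[0][1] = -0.5000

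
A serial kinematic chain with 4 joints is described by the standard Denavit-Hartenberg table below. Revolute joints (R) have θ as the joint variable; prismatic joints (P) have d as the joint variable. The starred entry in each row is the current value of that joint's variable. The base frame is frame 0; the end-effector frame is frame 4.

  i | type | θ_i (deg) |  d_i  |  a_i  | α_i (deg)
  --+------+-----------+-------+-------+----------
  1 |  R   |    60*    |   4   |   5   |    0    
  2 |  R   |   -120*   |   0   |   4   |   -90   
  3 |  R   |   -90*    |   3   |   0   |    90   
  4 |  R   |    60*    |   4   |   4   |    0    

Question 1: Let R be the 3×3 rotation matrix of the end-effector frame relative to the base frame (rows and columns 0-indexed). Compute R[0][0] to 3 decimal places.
End-effector x-axis (col 0 of R) = (0.7500,0.4330,0.5000)
R[0][0] = 0.7500

0.750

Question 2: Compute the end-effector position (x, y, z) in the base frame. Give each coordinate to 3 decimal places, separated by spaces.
after link 1: o_1 = (2.5000, 4.3301, 4.0000)
after link 2: o_2 = (4.5000, 0.8660, 4.0000)
after link 3: o_3 = (7.0981, 2.3660, 4.0000)
after link 4: o_4 = (8.0981, 7.5622, 6.0000)

8.098 7.562 6.000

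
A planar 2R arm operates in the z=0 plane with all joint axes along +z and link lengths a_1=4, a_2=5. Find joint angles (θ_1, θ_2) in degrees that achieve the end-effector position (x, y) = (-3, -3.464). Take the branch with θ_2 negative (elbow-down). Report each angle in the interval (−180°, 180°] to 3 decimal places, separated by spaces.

cos θ_2 = (20.9993−4²−5²)/(2·4·5) = -0.5000; θ_2 = -120.0012° (elbow-down)
β = atan2(-3.4640,-3.0000) = -130.8942°; ψ = atan2(-4.3301,1.4999) = -70.8942°
θ_1 = β − ψ = -60.0000°

-60.000 -120.001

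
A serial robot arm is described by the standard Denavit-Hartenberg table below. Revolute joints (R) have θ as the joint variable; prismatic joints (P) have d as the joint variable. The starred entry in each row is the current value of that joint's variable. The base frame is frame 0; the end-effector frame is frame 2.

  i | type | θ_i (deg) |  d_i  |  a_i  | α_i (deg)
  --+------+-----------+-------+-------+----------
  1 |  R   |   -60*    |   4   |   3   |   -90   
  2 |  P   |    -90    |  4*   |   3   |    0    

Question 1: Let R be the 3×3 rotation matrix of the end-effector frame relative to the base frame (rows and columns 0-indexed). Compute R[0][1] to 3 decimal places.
End-effector y-axis (col 1 of R) = (0.5000,-0.8660,-0.0000)
R[0][1] = 0.5000

0.500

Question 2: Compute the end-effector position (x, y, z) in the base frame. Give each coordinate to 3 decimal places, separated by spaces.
after link 1: o_1 = (1.5000, -2.5981, 4.0000)
after link 2: o_2 = (4.9641, -0.5981, 7.0000)

4.964 -0.598 7.000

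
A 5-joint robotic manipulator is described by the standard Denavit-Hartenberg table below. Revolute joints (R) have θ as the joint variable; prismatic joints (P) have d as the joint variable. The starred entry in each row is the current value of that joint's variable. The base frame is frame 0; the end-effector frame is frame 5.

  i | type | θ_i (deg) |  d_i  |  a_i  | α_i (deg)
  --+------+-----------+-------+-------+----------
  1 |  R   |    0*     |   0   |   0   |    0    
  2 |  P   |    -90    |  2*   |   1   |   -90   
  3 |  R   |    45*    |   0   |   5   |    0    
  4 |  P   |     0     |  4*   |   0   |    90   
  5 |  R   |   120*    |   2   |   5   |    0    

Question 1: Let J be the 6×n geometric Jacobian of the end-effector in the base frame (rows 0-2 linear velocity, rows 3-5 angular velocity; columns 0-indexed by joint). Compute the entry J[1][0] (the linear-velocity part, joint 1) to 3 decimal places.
axis z_0 = ẑ; lever o_n−o_0 = (8.3301,-4.1820,1.6464)
cross product → J_v[:, 0] = (4.1820,8.3301,-0.0000)
J_ω[:, 0] = z_0
entry J[1][0] = 8.3301

8.330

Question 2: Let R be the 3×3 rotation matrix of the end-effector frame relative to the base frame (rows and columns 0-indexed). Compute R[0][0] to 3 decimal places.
0.866

End-effector x-axis (col 0 of R) = (0.8660,0.3536,0.3536)
R[0][0] = 0.8660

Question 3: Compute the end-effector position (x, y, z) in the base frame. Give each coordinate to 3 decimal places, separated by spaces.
after link 1: o_1 = (0.0000, 0.0000, 0.0000)
after link 2: o_2 = (0.0000, -1.0000, 2.0000)
after link 3: o_3 = (0.0000, -4.5355, -1.5355)
after link 4: o_4 = (4.0000, -4.5355, -1.5355)
after link 5: o_5 = (8.3301, -4.1820, 1.6464)

8.330 -4.182 1.646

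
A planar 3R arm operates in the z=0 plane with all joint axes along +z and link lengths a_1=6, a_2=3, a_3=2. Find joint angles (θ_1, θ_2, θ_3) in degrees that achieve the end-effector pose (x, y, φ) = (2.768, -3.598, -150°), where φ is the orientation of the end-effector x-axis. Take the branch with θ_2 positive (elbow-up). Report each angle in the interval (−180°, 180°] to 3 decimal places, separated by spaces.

-59.999 120.000 149.999

wrist centre = target − a_3·(cos φ, sin φ) = (4.5001, -2.5980)
cos θ_2 = (27.0001−6²−3²)/(2·6·3) = -0.5000; θ_2 = 119.9999° (elbow-up)
β = atan2(-2.5980,4.5001) = -29.9990°; ψ = atan2(2.5981,4.5000) = 30.0000°
θ_1 = β − ψ = -59.9990°
θ_3 = φ − θ_1 − θ_2 = 149.9991° (wrapped to (-180°,180°])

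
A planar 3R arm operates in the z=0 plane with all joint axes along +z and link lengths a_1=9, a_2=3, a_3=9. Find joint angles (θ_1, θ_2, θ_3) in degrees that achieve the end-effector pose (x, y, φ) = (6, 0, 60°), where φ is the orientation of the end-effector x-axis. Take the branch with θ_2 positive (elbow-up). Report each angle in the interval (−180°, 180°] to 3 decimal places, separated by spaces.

-98.213 120.000 38.213

wrist centre = target − a_3·(cos φ, sin φ) = (1.5000, -7.7942)
cos θ_2 = (63.0000−9²−3²)/(2·9·3) = -0.5000; θ_2 = 120.0000° (elbow-up)
β = atan2(-7.7942,1.5000) = -79.1066°; ψ = atan2(2.5981,7.5000) = 19.1066°
θ_1 = β − ψ = -98.2132°
θ_3 = φ − θ_1 − θ_2 = 38.2132° (wrapped to (-180°,180°])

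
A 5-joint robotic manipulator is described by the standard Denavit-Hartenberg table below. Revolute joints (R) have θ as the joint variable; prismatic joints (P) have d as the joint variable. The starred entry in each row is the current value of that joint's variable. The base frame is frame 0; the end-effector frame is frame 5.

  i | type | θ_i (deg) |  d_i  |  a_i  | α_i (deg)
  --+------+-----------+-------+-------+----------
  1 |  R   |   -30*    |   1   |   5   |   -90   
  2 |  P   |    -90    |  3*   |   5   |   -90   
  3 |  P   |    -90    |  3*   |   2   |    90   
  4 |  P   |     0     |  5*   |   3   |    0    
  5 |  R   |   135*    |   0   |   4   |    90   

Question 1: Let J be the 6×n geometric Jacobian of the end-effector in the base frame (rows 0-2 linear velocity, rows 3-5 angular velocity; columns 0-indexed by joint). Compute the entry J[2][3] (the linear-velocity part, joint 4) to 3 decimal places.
-1.000

prismatic axis z_3 = (0.0000,0.0000,-1.0000)
J_v[:, 3] = z_3; J_ω[:, 3] = (0,0,0)
entry J[2][3] = -1.0000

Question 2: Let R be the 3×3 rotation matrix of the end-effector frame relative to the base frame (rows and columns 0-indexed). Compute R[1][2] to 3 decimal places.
0.259

End-effector z-axis (col 2 of R) = (0.9659,0.2588,0.0000)
R[1][2] = 0.2588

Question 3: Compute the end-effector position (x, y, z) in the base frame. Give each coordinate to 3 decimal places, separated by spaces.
11.963 -0.936 1.000

after link 1: o_1 = (4.3301, -2.5000, 1.0000)
after link 2: o_2 = (5.8301, 0.0981, 6.0000)
after link 3: o_3 = (9.4282, 0.3301, 6.0000)
after link 4: o_4 = (10.9282, 2.9282, 1.0000)
after link 5: o_5 = (11.9635, -0.9355, 1.0000)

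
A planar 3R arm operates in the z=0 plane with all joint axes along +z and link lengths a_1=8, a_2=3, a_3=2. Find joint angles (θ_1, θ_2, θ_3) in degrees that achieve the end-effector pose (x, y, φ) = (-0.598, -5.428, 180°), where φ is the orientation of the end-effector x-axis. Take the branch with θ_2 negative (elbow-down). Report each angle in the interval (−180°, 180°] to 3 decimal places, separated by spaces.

-60.001 -150.005 30.005

wrist centre = target − a_3·(cos φ, sin φ) = (1.4020, -5.4280)
cos θ_2 = (31.4288−8²−3²)/(2·8·3) = -0.8661; θ_2 = -150.0048° (elbow-down)
β = atan2(-5.4280,1.4020) = -75.5176°; ψ = atan2(-1.4998,5.4018) = -15.5171°
θ_1 = β − ψ = -60.0005°
θ_3 = φ − θ_1 − θ_2 = 30.0053° (wrapped to (-180°,180°])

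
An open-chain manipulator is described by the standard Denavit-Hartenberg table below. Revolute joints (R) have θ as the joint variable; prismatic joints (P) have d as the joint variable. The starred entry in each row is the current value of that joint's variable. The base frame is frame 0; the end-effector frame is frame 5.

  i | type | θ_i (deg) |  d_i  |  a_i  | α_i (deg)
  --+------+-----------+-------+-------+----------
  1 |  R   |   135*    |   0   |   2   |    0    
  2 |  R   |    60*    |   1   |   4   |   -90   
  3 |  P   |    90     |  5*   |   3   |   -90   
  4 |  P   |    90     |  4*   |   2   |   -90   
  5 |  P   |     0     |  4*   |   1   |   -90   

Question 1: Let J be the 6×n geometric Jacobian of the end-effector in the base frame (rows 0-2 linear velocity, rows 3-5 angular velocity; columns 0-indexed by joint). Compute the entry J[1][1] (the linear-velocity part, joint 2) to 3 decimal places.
axis z_1 = (0.0000,0.0000,1.0000); lever o_n−o_1 = (0.5176,-1.9319,2.0000)
cross product → J_v[:, 1] = (1.9319,0.5176,-0.0000)
J_ω[:, 1] = z_1
entry J[1][1] = 0.5176

0.518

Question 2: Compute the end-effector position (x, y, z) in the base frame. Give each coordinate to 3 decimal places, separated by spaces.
-0.897 -0.518 2.000

after link 1: o_1 = (-1.4142, 1.4142, 0.0000)
after link 2: o_2 = (-5.2779, 0.3789, 1.0000)
after link 3: o_3 = (-3.9838, -4.4507, -2.0000)
after link 4: o_4 = (-0.6378, -1.4836, -2.0000)
after link 5: o_5 = (-0.8966, -0.5176, 2.0000)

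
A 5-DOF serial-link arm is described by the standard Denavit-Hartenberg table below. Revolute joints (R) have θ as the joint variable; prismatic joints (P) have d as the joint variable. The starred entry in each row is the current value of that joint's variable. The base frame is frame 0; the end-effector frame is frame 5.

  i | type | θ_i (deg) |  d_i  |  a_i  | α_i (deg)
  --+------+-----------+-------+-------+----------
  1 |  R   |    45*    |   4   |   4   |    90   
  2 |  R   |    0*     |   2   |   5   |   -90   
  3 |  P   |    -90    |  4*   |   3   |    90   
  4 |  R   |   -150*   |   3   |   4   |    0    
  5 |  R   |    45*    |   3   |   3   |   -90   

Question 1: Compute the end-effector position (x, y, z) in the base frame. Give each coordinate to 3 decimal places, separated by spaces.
after link 1: o_1 = (2.8284, 2.8284, 4.0000)
after link 2: o_2 = (7.7782, 4.9497, 4.0000)
after link 3: o_3 = (9.8995, 2.8284, 8.0000)
after link 4: o_4 = (5.3287, 3.1566, 6.0000)
after link 5: o_5 = (2.6583, 1.5843, 3.1022)

2.658 1.584 3.102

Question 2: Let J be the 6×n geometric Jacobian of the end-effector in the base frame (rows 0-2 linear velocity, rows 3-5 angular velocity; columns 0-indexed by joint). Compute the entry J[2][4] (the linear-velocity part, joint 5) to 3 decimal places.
axis z_4 = (-0.7071,-0.7071,0.0000); lever o_n−o_4 = (-2.6704,-1.5723,-2.8978)
cross product → J_v[:, 4] = (2.0490,-2.0490,-0.7765)
J_ω[:, 4] = z_4
entry J[2][4] = -0.7765

-0.776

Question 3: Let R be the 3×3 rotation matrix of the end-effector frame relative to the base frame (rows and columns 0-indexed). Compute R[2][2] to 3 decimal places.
End-effector z-axis (col 2 of R) = (0.6830,-0.6830,-0.2588)
R[2][2] = -0.2588

-0.259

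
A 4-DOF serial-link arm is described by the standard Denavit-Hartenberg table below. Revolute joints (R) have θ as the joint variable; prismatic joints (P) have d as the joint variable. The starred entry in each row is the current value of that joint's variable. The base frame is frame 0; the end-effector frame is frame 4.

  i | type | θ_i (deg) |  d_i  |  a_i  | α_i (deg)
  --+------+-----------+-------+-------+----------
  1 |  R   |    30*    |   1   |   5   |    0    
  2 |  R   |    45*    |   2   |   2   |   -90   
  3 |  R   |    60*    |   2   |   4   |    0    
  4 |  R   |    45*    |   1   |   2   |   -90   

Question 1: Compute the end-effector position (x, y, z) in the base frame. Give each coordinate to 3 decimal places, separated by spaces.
after link 1: o_1 = (4.3301, 2.5000, 1.0000)
after link 2: o_2 = (4.8478, 4.4319, 3.0000)
after link 3: o_3 = (3.4336, 6.8813, -0.4641)
after link 4: o_4 = (2.3337, 6.6402, -2.3960)

2.334 6.640 -2.396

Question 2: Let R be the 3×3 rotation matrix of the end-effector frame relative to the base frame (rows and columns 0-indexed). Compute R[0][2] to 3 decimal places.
-0.250

End-effector z-axis (col 2 of R) = (-0.2500,-0.9330,0.2588)
R[0][2] = -0.2500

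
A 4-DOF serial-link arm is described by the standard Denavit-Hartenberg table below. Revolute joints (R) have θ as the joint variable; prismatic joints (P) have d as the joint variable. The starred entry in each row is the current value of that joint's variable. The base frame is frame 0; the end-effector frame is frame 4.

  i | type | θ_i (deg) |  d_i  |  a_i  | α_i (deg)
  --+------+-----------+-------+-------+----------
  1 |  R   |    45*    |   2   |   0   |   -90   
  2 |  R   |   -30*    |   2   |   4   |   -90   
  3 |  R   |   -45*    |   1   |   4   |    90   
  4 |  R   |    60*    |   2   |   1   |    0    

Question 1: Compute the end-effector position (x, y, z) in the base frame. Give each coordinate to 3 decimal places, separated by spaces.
-0.472 8.856 3.268

after link 1: o_1 = (0.0000, 0.0000, 2.0000)
after link 2: o_2 = (1.0353, 3.8637, 4.0000)
after link 3: o_3 = (1.1209, 7.9493, 4.5482)
after link 4: o_4 = (-0.4725, 8.8560, 3.2679)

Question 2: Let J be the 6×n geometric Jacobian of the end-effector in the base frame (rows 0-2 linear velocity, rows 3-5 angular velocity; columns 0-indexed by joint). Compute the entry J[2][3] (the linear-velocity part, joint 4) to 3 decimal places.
axis z_3 = (-0.9330,0.0670,-0.3536); lever o_n−o_3 = (-1.5933,0.9067,-1.2803)
cross product → J_v[:, 3] = (0.2348,-0.6312,-0.7392)
J_ω[:, 3] = z_3
entry J[2][3] = -0.7392

-0.739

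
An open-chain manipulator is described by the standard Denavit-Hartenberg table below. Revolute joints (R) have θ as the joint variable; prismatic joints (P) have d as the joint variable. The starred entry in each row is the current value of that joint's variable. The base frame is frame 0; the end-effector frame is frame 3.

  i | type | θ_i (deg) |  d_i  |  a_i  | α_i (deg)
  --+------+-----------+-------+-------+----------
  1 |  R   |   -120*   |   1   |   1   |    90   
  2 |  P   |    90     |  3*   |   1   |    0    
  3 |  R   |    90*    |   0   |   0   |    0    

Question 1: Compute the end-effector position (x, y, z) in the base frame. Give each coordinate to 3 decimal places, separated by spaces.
after link 1: o_1 = (-0.5000, -0.8660, 1.0000)
after link 2: o_2 = (-3.0981, 0.6340, 2.0000)
after link 3: o_3 = (-3.0981, 0.6340, 2.0000)

-3.098 0.634 2.000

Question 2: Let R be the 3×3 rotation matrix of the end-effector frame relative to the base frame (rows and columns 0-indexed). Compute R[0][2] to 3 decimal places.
End-effector z-axis (col 2 of R) = (-0.8660,0.5000,0.0000)
R[0][2] = -0.8660

-0.866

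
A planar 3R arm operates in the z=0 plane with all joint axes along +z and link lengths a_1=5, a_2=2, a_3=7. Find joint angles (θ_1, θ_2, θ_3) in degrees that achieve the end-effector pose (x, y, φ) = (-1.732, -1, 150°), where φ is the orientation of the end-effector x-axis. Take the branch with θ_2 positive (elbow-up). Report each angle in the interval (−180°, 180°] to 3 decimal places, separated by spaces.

wrist centre = target − a_3·(cos φ, sin φ) = (4.3302, -4.5000)
cos θ_2 = (39.0004−5²−2²)/(2·5·2) = 0.5000; θ_2 = 59.9985° (elbow-up)
β = atan2(-4.5000,4.3302) = -46.1018°; ψ = atan2(1.7320,6.0000) = 16.1018°
θ_1 = β − ψ = -62.2036°
θ_3 = φ − θ_1 − θ_2 = 152.2050° (wrapped to (-180°,180°])

-62.204 59.999 152.205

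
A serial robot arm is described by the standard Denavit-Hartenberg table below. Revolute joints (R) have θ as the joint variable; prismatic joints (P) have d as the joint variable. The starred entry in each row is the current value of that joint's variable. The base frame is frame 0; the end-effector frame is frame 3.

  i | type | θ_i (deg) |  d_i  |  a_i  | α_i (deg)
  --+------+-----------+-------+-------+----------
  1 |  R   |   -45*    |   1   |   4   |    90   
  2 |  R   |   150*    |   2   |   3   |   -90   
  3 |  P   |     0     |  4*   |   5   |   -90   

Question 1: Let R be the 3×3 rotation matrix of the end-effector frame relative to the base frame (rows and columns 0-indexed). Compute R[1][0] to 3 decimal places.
End-effector x-axis (col 0 of R) = (-0.6124,0.6124,0.5000)
R[1][0] = 0.6124

0.612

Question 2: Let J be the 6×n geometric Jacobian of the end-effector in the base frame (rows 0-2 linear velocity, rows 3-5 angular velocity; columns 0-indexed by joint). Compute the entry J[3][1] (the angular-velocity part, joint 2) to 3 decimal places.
axis z_1 = (-0.7071,-0.7071,0.0000); lever o_n−o_1 = (-7.7274,4.8990,0.5359)
cross product → J_v[:, 1] = (-0.3789,0.3789,-8.9282)
J_ω[:, 1] = z_1
entry J[3][1] = -0.7071

-0.707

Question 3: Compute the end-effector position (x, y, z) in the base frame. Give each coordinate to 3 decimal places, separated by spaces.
-4.899 2.071 1.536

after link 1: o_1 = (2.8284, -2.8284, 1.0000)
after link 2: o_2 = (-0.4229, -2.4055, 2.5000)
after link 3: o_3 = (-4.8990, 2.0706, 1.5359)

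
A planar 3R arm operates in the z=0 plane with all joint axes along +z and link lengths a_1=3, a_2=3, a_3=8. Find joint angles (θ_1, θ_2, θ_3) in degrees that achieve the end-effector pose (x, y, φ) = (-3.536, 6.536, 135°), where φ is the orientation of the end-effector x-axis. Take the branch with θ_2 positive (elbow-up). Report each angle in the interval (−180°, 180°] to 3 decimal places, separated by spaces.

-44.987 135.005 44.982

wrist centre = target − a_3·(cos φ, sin φ) = (2.1209, 0.8791)
cos θ_2 = (5.2709−3²−3²)/(2·3·3) = -0.7072; θ_2 = 135.0052° (elbow-up)
β = atan2(0.8791,2.1209) = 22.5152°; ψ = atan2(2.1211,0.8785) = 67.5026°
θ_1 = β − ψ = -44.9874°
θ_3 = φ − θ_1 − θ_2 = 44.9822° (wrapped to (-180°,180°])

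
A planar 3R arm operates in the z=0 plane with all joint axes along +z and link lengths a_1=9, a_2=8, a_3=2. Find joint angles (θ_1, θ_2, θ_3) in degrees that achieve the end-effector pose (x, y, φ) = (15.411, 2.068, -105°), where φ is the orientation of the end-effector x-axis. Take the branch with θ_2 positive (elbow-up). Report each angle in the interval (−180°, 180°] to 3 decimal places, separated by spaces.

wrist centre = target − a_3·(cos φ, sin φ) = (15.9286, 3.9999)
cos θ_2 = (269.7203−9²−8²)/(2·9·8) = 0.8661; θ_2 = 29.9899° (elbow-up)
β = atan2(3.9999,15.9286) = 14.0961°; ψ = atan2(3.9988,15.9289) = 14.0923°
θ_1 = β − ψ = 0.0039°
θ_3 = φ − θ_1 − θ_2 = -134.9938° (wrapped to (-180°,180°])

0.004 29.990 -134.994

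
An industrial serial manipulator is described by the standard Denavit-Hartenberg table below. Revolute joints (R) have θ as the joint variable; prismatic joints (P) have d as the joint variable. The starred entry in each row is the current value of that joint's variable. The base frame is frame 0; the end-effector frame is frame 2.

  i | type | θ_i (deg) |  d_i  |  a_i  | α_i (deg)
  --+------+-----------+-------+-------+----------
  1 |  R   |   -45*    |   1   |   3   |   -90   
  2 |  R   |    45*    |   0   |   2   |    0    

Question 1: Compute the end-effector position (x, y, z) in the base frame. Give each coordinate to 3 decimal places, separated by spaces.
3.121 -3.121 -0.414

after link 1: o_1 = (2.1213, -2.1213, 1.0000)
after link 2: o_2 = (3.1213, -3.1213, -0.4142)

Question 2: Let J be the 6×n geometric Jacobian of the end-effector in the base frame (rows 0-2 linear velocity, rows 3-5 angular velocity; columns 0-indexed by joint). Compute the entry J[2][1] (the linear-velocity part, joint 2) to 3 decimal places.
axis z_1 = (0.7071,0.7071,0.0000); lever o_n−o_1 = (1.0000,-1.0000,-1.4142)
cross product → J_v[:, 1] = (-1.0000,1.0000,-1.4142)
J_ω[:, 1] = z_1
entry J[2][1] = -1.4142

-1.414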